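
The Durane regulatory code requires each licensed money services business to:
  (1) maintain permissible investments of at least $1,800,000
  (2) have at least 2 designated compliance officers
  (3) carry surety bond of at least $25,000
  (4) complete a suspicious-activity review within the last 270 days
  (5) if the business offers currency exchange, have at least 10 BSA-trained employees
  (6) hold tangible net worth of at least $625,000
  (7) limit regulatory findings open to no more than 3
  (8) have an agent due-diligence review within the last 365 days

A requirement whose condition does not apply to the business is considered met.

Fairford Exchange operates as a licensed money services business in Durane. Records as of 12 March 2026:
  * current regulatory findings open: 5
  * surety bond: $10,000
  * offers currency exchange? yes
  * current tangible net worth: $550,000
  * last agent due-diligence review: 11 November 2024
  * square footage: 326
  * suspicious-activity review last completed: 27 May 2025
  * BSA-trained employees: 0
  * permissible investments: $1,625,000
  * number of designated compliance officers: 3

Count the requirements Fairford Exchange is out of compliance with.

1. permissible investments $1,625,000 < $1,800,000 → not met
2. designated compliance officers 3 ≥ 2 → met
3. surety bond $10,000 < $25,000 → not met
4. suspicious-activity review 289 days ago vs limit 270 → not met
5. condition 'offers currency exchange' holds; BSA-trained employees 0 < 10 → not met
6. tangible net worth $550,000 < $625,000 → not met
7. regulatory findings open 5 > 3 → not met
8. agent due-diligence review 486 days ago vs limit 365 → not met
Not met: 7 of 8

7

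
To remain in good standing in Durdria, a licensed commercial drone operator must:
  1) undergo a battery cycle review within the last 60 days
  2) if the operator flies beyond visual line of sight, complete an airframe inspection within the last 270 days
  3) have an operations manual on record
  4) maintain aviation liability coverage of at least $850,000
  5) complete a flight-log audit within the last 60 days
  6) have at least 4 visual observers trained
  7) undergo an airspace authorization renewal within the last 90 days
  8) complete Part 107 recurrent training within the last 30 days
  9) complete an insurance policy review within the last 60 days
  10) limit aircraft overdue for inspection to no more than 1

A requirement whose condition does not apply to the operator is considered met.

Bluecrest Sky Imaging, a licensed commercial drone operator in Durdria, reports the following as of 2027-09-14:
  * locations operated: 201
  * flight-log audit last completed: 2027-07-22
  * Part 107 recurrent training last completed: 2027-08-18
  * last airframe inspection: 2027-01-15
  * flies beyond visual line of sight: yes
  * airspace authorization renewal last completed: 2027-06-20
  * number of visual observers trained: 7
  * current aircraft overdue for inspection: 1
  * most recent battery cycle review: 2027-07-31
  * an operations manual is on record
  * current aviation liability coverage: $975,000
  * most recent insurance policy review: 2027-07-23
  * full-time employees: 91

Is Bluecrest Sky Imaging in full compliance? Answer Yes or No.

1. battery cycle review 45 days ago vs limit 60 → met
2. condition 'flies beyond visual line of sight' holds; airframe inspection 242 days ago vs limit 270 → met
3. operations manual present → met
4. aviation liability coverage $975,000 ≥ $850,000 → met
5. flight-log audit 54 days ago vs limit 60 → met
6. visual observers trained 7 ≥ 4 → met
7. airspace authorization renewal 86 days ago vs limit 90 → met
8. Part 107 recurrent training 27 days ago vs limit 30 → met
9. insurance policy review 53 days ago vs limit 60 → met
10. aircraft overdue for inspection 1 ≤ 1 → met
All met.

Yes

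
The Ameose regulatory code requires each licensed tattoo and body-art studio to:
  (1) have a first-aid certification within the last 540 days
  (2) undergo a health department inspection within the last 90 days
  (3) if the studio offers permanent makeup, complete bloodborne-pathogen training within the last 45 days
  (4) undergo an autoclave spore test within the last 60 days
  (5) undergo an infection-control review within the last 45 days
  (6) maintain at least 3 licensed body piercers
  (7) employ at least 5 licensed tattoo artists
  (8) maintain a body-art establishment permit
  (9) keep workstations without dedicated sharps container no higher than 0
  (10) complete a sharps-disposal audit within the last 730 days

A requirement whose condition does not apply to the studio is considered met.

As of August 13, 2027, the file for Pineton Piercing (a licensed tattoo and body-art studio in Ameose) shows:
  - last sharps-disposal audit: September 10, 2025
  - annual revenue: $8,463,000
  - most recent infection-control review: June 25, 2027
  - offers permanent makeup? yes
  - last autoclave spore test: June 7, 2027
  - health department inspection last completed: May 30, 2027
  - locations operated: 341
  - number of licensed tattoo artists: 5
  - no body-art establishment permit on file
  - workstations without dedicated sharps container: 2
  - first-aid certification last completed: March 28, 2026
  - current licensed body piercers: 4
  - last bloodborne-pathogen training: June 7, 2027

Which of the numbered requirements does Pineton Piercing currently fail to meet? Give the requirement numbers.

3, 4, 5, 8, 9

1. first-aid certification 503 days ago vs limit 540 → met
2. health department inspection 75 days ago vs limit 90 → met
3. condition 'offers permanent makeup' holds; bloodborne-pathogen training 67 days ago vs limit 45 → not met
4. autoclave spore test 67 days ago vs limit 60 → not met
5. infection-control review 49 days ago vs limit 45 → not met
6. licensed body piercers 4 ≥ 3 → met
7. licensed tattoo artists 5 ≥ 5 → met
8. body-art establishment permit absent → not met
9. workstations without dedicated sharps container 2 > 0 → not met
10. sharps-disposal audit 702 days ago vs limit 730 → met
Not met: 3, 4, 5, 8, 9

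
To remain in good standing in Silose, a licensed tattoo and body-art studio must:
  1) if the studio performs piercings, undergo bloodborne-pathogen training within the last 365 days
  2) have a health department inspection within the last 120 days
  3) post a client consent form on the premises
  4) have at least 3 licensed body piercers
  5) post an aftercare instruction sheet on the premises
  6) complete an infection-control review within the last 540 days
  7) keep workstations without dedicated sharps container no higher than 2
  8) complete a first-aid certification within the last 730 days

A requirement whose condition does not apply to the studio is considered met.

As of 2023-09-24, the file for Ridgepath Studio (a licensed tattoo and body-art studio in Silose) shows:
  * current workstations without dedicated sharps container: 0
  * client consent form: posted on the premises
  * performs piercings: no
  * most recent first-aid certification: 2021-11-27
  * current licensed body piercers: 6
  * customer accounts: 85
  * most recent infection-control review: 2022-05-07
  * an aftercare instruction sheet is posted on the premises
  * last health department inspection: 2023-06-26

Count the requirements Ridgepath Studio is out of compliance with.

1. condition 'performs piercings' does not hold → requirement n/a → met
2. health department inspection 90 days ago vs limit 120 → met
3. client consent form present → met
4. licensed body piercers 6 ≥ 3 → met
5. aftercare instruction sheet present → met
6. infection-control review 505 days ago vs limit 540 → met
7. workstations without dedicated sharps container 0 ≤ 2 → met
8. first-aid certification 666 days ago vs limit 730 → met
Not met: 0 of 8

0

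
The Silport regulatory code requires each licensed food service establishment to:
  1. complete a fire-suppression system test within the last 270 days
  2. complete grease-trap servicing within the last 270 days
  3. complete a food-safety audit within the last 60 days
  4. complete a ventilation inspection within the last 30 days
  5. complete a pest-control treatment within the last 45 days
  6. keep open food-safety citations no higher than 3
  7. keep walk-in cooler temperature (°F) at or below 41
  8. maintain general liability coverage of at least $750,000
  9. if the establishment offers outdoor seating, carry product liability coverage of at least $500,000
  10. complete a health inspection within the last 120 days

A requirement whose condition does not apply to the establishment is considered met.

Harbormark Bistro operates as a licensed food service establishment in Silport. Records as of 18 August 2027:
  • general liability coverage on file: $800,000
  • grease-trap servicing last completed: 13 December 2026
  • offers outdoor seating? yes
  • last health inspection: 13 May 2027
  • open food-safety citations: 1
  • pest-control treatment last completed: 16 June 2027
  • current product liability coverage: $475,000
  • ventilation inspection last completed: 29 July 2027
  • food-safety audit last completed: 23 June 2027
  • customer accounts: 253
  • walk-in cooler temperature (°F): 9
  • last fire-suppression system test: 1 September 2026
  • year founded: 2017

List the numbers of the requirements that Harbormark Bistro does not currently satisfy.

1, 5, 9

1. fire-suppression system test 351 days ago vs limit 270 → not met
2. grease-trap servicing 248 days ago vs limit 270 → met
3. food-safety audit 56 days ago vs limit 60 → met
4. ventilation inspection 20 days ago vs limit 30 → met
5. pest-control treatment 63 days ago vs limit 45 → not met
6. open food-safety citations 1 ≤ 3 → met
7. walk-in cooler temperature (°F) 9 ≤ 41 → met
8. general liability coverage $800,000 ≥ $750,000 → met
9. condition 'offers outdoor seating' holds; product liability coverage $475,000 < $500,000 → not met
10. health inspection 97 days ago vs limit 120 → met
Not met: 1, 5, 9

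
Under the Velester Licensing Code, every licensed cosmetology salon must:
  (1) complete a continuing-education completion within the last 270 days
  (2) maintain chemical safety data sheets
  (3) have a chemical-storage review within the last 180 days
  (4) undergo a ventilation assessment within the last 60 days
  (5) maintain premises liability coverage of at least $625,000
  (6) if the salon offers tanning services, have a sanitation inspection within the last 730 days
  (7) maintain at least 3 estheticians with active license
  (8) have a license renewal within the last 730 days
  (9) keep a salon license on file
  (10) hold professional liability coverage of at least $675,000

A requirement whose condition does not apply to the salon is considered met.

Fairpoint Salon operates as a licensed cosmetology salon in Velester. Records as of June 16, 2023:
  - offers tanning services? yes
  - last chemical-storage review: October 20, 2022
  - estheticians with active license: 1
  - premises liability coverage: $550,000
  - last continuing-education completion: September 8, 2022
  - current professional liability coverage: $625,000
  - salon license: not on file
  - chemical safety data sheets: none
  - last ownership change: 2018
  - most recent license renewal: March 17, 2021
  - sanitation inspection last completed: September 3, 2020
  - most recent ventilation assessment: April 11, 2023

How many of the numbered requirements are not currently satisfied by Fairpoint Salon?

10

1. continuing-education completion 281 days ago vs limit 270 → not met
2. chemical safety data sheets absent → not met
3. chemical-storage review 239 days ago vs limit 180 → not met
4. ventilation assessment 66 days ago vs limit 60 → not met
5. premises liability coverage $550,000 < $625,000 → not met
6. condition 'offers tanning services' holds; sanitation inspection 1016 days ago vs limit 730 → not met
7. estheticians with active license 1 < 3 → not met
8. license renewal 821 days ago vs limit 730 → not met
9. salon license absent → not met
10. professional liability coverage $625,000 < $675,000 → not met
Not met: 10 of 10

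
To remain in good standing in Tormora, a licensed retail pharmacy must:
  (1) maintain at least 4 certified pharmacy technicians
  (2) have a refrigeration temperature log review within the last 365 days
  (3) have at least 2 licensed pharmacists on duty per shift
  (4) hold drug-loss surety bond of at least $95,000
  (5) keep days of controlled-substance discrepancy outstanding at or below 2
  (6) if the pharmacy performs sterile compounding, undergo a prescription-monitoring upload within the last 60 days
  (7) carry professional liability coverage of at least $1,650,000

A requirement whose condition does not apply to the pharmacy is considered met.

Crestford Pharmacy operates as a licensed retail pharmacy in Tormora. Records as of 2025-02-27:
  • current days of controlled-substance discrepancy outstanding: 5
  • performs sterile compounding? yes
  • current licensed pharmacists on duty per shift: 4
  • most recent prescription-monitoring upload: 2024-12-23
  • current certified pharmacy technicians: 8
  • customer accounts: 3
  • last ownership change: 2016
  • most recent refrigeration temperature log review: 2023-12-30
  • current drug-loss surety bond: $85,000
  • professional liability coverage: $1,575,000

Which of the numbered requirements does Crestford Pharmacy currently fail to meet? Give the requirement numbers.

2, 4, 5, 6, 7

1. certified pharmacy technicians 8 ≥ 4 → met
2. refrigeration temperature log review 425 days ago vs limit 365 → not met
3. licensed pharmacists on duty per shift 4 ≥ 2 → met
4. drug-loss surety bond $85,000 < $95,000 → not met
5. days of controlled-substance discrepancy outstanding 5 > 2 → not met
6. condition 'performs sterile compounding' holds; prescription-monitoring upload 66 days ago vs limit 60 → not met
7. professional liability coverage $1,575,000 < $1,650,000 → not met
Not met: 2, 4, 5, 6, 7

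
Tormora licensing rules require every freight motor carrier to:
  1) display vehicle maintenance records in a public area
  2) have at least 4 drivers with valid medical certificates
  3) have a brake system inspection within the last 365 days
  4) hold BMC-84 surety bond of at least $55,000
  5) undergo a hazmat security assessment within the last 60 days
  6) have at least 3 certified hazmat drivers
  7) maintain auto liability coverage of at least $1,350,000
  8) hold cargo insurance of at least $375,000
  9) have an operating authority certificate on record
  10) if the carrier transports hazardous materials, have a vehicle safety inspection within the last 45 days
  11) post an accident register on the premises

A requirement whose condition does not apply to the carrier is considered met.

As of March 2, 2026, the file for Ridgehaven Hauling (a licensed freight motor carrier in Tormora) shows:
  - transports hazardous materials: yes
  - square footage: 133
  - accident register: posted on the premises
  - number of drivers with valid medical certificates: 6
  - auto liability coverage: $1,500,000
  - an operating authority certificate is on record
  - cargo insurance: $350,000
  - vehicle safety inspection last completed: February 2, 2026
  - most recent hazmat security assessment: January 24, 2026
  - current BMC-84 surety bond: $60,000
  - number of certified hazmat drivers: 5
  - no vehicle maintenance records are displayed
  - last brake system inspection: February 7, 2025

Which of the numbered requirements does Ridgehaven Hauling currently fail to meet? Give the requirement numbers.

1, 3, 8

1. vehicle maintenance records absent → not met
2. drivers with valid medical certificates 6 ≥ 4 → met
3. brake system inspection 388 days ago vs limit 365 → not met
4. BMC-84 surety bond $60,000 ≥ $55,000 → met
5. hazmat security assessment 37 days ago vs limit 60 → met
6. certified hazmat drivers 5 ≥ 3 → met
7. auto liability coverage $1,500,000 ≥ $1,350,000 → met
8. cargo insurance $350,000 < $375,000 → not met
9. operating authority certificate present → met
10. condition 'transports hazardous materials' holds; vehicle safety inspection 28 days ago vs limit 45 → met
11. accident register present → met
Not met: 1, 3, 8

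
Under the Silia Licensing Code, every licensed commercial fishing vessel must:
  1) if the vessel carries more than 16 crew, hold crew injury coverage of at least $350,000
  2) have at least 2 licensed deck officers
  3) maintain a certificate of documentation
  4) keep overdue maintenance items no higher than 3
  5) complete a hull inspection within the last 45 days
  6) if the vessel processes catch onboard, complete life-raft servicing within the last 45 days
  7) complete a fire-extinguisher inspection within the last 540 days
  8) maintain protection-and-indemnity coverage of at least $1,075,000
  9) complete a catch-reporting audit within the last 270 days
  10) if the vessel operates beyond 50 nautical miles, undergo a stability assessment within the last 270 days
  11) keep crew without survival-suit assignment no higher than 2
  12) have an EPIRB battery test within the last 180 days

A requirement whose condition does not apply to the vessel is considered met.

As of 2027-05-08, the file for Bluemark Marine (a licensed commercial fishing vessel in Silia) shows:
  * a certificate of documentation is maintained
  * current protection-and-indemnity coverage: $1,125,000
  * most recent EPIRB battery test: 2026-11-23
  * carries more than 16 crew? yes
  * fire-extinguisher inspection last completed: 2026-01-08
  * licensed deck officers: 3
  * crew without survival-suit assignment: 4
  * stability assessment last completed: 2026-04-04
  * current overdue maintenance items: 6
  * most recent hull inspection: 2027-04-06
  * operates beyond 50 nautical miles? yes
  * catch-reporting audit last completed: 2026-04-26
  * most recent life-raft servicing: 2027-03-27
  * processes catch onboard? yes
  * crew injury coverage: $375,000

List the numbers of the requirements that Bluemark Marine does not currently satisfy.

1. condition 'carries more than 16 crew' holds; crew injury coverage $375,000 ≥ $350,000 → met
2. licensed deck officers 3 ≥ 2 → met
3. certificate of documentation present → met
4. overdue maintenance items 6 > 3 → not met
5. hull inspection 32 days ago vs limit 45 → met
6. condition 'processes catch onboard' holds; life-raft servicing 42 days ago vs limit 45 → met
7. fire-extinguisher inspection 485 days ago vs limit 540 → met
8. protection-and-indemnity coverage $1,125,000 ≥ $1,075,000 → met
9. catch-reporting audit 377 days ago vs limit 270 → not met
10. condition 'operates beyond 50 nautical miles' holds; stability assessment 399 days ago vs limit 270 → not met
11. crew without survival-suit assignment 4 > 2 → not met
12. EPIRB battery test 166 days ago vs limit 180 → met
Not met: 4, 9, 10, 11

4, 9, 10, 11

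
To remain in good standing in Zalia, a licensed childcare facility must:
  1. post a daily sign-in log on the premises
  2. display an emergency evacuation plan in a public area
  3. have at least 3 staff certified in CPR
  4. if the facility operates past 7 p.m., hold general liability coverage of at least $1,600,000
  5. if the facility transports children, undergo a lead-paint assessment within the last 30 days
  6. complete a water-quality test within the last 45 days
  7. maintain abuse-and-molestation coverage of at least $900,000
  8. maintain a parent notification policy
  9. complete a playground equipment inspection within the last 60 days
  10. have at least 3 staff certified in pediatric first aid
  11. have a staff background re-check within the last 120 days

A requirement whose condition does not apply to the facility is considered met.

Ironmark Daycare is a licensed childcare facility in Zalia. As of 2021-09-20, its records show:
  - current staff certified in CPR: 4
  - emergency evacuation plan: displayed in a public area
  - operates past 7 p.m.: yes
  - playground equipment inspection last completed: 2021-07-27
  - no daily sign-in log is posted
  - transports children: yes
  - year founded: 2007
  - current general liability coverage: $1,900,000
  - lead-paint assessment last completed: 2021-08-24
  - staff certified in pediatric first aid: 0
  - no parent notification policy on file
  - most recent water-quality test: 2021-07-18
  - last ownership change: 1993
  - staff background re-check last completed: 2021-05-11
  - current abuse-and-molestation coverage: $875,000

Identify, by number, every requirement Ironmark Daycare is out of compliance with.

1. daily sign-in log absent → not met
2. emergency evacuation plan present → met
3. staff certified in CPR 4 ≥ 3 → met
4. condition 'operates past 7 p.m.' holds; general liability coverage $1,900,000 ≥ $1,600,000 → met
5. condition 'transports children' holds; lead-paint assessment 27 days ago vs limit 30 → met
6. water-quality test 64 days ago vs limit 45 → not met
7. abuse-and-molestation coverage $875,000 < $900,000 → not met
8. parent notification policy absent → not met
9. playground equipment inspection 55 days ago vs limit 60 → met
10. staff certified in pediatric first aid 0 < 3 → not met
11. staff background re-check 132 days ago vs limit 120 → not met
Not met: 1, 6, 7, 8, 10, 11

1, 6, 7, 8, 10, 11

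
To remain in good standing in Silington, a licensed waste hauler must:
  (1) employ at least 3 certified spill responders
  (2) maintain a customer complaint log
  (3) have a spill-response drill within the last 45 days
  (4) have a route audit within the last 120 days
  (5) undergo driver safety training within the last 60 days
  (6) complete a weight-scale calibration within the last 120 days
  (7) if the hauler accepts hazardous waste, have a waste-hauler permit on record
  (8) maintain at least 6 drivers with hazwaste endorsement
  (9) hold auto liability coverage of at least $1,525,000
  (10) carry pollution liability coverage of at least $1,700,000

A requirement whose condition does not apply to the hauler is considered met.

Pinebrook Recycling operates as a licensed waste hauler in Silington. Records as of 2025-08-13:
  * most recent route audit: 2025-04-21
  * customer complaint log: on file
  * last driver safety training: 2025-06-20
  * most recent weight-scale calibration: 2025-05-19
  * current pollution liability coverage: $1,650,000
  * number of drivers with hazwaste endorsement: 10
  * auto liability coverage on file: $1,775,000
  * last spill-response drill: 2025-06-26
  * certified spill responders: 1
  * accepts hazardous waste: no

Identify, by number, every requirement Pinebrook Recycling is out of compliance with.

1. certified spill responders 1 < 3 → not met
2. customer complaint log present → met
3. spill-response drill 48 days ago vs limit 45 → not met
4. route audit 114 days ago vs limit 120 → met
5. driver safety training 54 days ago vs limit 60 → met
6. weight-scale calibration 86 days ago vs limit 120 → met
7. condition 'accepts hazardous waste' does not hold → requirement n/a → met
8. drivers with hazwaste endorsement 10 ≥ 6 → met
9. auto liability coverage $1,775,000 ≥ $1,525,000 → met
10. pollution liability coverage $1,650,000 < $1,700,000 → not met
Not met: 1, 3, 10

1, 3, 10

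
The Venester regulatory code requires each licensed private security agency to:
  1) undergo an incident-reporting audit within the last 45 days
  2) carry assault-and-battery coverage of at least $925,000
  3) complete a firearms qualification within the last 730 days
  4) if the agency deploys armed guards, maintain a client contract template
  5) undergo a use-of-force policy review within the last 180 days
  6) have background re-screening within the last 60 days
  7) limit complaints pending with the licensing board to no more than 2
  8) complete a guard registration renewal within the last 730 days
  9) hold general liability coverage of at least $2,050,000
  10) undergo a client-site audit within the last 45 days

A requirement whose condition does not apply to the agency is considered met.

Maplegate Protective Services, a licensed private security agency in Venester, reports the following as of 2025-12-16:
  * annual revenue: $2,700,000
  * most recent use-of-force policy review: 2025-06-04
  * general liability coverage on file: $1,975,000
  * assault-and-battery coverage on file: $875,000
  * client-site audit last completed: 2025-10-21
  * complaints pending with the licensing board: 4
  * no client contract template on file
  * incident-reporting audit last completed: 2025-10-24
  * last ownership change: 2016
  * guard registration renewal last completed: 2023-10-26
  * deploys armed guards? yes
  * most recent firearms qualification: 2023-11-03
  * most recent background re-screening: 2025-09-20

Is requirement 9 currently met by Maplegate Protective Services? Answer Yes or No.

No

9. general liability coverage $1,975,000 < $2,050,000 → not met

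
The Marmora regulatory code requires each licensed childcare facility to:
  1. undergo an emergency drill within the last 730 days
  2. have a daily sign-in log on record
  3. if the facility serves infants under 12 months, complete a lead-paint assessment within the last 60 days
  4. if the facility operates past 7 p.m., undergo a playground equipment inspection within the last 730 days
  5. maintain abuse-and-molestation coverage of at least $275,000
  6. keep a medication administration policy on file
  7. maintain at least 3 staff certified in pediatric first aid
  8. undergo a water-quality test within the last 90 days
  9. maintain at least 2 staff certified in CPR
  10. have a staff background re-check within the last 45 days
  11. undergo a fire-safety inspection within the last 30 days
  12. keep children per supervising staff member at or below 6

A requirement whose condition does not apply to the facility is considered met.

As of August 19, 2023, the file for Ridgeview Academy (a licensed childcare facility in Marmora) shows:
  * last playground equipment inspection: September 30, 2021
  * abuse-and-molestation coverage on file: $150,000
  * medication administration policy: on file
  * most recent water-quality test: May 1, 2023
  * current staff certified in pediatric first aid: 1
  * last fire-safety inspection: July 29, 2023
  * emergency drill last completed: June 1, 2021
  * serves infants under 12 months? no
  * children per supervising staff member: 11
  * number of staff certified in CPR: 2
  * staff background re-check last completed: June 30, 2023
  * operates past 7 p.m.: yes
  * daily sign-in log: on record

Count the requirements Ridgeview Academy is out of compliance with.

1. emergency drill 809 days ago vs limit 730 → not met
2. daily sign-in log present → met
3. condition 'serves infants under 12 months' does not hold → requirement n/a → met
4. condition 'operates past 7 p.m.' holds; playground equipment inspection 688 days ago vs limit 730 → met
5. abuse-and-molestation coverage $150,000 < $275,000 → not met
6. medication administration policy present → met
7. staff certified in pediatric first aid 1 < 3 → not met
8. water-quality test 110 days ago vs limit 90 → not met
9. staff certified in CPR 2 ≥ 2 → met
10. staff background re-check 50 days ago vs limit 45 → not met
11. fire-safety inspection 21 days ago vs limit 30 → met
12. children per supervising staff member 11 > 6 → not met
Not met: 6 of 12

6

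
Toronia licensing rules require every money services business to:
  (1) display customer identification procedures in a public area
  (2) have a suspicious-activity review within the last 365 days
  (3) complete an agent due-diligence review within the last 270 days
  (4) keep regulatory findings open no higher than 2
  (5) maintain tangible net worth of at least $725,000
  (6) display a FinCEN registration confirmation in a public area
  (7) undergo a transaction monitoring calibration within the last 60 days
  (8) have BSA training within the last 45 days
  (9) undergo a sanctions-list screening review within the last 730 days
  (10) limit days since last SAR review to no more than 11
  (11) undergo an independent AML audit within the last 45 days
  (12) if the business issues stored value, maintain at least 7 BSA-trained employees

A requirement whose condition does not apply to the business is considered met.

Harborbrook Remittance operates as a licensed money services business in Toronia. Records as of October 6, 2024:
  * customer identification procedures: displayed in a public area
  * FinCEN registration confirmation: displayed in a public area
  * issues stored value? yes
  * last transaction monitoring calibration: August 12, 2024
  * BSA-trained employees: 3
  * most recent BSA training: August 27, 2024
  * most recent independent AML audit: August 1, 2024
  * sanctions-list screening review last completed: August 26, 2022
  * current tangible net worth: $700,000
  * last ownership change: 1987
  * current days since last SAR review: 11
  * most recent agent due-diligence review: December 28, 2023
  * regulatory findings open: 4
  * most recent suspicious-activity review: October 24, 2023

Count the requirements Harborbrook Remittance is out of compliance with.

1. customer identification procedures present → met
2. suspicious-activity review 348 days ago vs limit 365 → met
3. agent due-diligence review 283 days ago vs limit 270 → not met
4. regulatory findings open 4 > 2 → not met
5. tangible net worth $700,000 < $725,000 → not met
6. FinCEN registration confirmation present → met
7. transaction monitoring calibration 55 days ago vs limit 60 → met
8. BSA training 40 days ago vs limit 45 → met
9. sanctions-list screening review 772 days ago vs limit 730 → not met
10. days since last SAR review 11 ≤ 11 → met
11. independent AML audit 66 days ago vs limit 45 → not met
12. condition 'issues stored value' holds; BSA-trained employees 3 < 7 → not met
Not met: 6 of 12

6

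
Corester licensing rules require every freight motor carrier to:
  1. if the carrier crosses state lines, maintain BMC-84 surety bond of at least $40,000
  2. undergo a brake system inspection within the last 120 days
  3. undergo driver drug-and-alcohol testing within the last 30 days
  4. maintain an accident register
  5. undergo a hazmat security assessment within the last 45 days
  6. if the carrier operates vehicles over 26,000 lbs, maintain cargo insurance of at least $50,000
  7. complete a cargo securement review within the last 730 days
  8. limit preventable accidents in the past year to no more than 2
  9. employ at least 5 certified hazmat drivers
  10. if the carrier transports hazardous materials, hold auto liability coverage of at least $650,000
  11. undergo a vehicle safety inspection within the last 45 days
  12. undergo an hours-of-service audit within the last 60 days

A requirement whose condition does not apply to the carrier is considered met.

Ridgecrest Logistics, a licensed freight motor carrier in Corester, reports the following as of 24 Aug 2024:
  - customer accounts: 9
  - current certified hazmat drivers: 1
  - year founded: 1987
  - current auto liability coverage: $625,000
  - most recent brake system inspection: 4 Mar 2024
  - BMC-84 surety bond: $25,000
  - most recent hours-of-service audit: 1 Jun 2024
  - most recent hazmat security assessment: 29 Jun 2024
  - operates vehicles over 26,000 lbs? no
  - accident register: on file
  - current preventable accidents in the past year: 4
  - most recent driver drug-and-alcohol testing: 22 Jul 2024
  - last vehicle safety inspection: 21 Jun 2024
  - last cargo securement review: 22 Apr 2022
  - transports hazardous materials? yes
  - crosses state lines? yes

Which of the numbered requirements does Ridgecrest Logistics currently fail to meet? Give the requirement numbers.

1. condition 'crosses state lines' holds; BMC-84 surety bond $25,000 < $40,000 → not met
2. brake system inspection 173 days ago vs limit 120 → not met
3. driver drug-and-alcohol testing 33 days ago vs limit 30 → not met
4. accident register present → met
5. hazmat security assessment 56 days ago vs limit 45 → not met
6. condition 'operates vehicles over 26,000 lbs' does not hold → requirement n/a → met
7. cargo securement review 855 days ago vs limit 730 → not met
8. preventable accidents in the past year 4 > 2 → not met
9. certified hazmat drivers 1 < 5 → not met
10. condition 'transports hazardous materials' holds; auto liability coverage $625,000 < $650,000 → not met
11. vehicle safety inspection 64 days ago vs limit 45 → not met
12. hours-of-service audit 84 days ago vs limit 60 → not met
Not met: 1, 2, 3, 5, 7, 8, 9, 10, 11, 12

1, 2, 3, 5, 7, 8, 9, 10, 11, 12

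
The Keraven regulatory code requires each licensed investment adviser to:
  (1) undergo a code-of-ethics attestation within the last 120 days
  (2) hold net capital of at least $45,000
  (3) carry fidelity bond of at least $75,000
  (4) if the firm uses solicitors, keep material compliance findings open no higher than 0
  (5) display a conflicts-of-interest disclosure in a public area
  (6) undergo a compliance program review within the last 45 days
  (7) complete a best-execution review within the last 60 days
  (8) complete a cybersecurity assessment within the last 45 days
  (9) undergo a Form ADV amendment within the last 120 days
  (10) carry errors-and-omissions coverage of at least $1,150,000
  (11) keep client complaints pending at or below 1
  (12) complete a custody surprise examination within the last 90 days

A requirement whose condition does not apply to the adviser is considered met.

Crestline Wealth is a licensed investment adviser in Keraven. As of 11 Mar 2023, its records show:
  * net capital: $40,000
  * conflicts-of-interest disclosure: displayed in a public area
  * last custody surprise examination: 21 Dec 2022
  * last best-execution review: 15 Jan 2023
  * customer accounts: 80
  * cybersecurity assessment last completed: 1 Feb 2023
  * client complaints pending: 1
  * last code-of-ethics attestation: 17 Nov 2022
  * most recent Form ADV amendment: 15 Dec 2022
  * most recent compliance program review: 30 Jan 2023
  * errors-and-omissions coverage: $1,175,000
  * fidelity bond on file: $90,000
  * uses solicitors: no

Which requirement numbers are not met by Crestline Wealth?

2

1. code-of-ethics attestation 114 days ago vs limit 120 → met
2. net capital $40,000 < $45,000 → not met
3. fidelity bond $90,000 ≥ $75,000 → met
4. condition 'uses solicitors' does not hold → requirement n/a → met
5. conflicts-of-interest disclosure present → met
6. compliance program review 40 days ago vs limit 45 → met
7. best-execution review 55 days ago vs limit 60 → met
8. cybersecurity assessment 38 days ago vs limit 45 → met
9. Form ADV amendment 86 days ago vs limit 120 → met
10. errors-and-omissions coverage $1,175,000 ≥ $1,150,000 → met
11. client complaints pending 1 ≤ 1 → met
12. custody surprise examination 80 days ago vs limit 90 → met
Not met: 2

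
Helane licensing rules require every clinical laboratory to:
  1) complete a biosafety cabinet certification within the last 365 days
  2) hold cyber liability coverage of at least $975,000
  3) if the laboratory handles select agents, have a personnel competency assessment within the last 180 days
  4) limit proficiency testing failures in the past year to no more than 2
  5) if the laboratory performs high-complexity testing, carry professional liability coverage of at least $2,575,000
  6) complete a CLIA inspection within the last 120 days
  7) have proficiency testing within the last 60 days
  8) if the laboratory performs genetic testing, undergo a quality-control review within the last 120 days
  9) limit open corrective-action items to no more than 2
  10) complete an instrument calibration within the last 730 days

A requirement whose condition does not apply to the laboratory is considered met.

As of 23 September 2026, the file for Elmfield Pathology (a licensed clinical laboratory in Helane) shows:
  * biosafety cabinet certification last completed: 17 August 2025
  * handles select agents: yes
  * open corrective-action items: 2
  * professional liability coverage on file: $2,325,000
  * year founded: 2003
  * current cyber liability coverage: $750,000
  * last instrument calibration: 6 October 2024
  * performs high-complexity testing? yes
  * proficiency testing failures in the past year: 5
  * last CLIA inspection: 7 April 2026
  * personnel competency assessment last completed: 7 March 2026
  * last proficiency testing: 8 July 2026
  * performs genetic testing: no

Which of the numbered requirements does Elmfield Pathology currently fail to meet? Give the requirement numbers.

1. biosafety cabinet certification 402 days ago vs limit 365 → not met
2. cyber liability coverage $750,000 < $975,000 → not met
3. condition 'handles select agents' holds; personnel competency assessment 200 days ago vs limit 180 → not met
4. proficiency testing failures in the past year 5 > 2 → not met
5. condition 'performs high-complexity testing' holds; professional liability coverage $2,325,000 < $2,575,000 → not met
6. CLIA inspection 169 days ago vs limit 120 → not met
7. proficiency testing 77 days ago vs limit 60 → not met
8. condition 'performs genetic testing' does not hold → requirement n/a → met
9. open corrective-action items 2 ≤ 2 → met
10. instrument calibration 717 days ago vs limit 730 → met
Not met: 1, 2, 3, 4, 5, 6, 7

1, 2, 3, 4, 5, 6, 7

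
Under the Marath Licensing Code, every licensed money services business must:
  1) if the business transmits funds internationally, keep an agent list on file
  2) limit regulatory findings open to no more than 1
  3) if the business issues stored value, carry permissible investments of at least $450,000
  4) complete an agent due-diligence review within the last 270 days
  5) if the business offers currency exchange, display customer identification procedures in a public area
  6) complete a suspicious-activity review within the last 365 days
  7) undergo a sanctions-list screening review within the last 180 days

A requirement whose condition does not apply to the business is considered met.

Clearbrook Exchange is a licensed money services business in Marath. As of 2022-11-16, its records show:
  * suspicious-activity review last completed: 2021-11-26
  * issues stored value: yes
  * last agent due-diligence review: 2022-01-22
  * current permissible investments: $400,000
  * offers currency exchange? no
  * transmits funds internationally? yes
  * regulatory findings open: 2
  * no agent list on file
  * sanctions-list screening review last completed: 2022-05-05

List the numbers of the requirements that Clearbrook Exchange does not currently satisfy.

1, 2, 3, 4, 7

1. condition 'transmits funds internationally' holds; agent list absent → not met
2. regulatory findings open 2 > 1 → not met
3. condition 'issues stored value' holds; permissible investments $400,000 < $450,000 → not met
4. agent due-diligence review 298 days ago vs limit 270 → not met
5. condition 'offers currency exchange' does not hold → requirement n/a → met
6. suspicious-activity review 355 days ago vs limit 365 → met
7. sanctions-list screening review 195 days ago vs limit 180 → not met
Not met: 1, 2, 3, 4, 7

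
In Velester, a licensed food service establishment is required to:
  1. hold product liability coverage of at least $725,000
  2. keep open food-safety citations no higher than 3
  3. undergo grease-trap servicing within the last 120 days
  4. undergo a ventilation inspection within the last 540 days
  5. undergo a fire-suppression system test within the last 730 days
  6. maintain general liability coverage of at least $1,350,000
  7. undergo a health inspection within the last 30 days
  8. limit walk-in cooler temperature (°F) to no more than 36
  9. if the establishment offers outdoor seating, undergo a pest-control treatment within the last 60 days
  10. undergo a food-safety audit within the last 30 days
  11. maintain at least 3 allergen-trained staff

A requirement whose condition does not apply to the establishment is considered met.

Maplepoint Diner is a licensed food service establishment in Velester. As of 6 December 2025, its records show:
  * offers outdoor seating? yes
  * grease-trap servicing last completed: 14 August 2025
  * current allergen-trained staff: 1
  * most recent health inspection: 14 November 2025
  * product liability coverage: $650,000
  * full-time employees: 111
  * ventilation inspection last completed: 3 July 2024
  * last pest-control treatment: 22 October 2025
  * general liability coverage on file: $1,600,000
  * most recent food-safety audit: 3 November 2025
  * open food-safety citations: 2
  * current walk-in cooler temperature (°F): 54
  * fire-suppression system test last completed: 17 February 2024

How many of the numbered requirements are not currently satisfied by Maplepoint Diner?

1. product liability coverage $650,000 < $725,000 → not met
2. open food-safety citations 2 ≤ 3 → met
3. grease-trap servicing 114 days ago vs limit 120 → met
4. ventilation inspection 521 days ago vs limit 540 → met
5. fire-suppression system test 658 days ago vs limit 730 → met
6. general liability coverage $1,600,000 ≥ $1,350,000 → met
7. health inspection 22 days ago vs limit 30 → met
8. walk-in cooler temperature (°F) 54 > 36 → not met
9. condition 'offers outdoor seating' holds; pest-control treatment 45 days ago vs limit 60 → met
10. food-safety audit 33 days ago vs limit 30 → not met
11. allergen-trained staff 1 < 3 → not met
Not met: 4 of 11

4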